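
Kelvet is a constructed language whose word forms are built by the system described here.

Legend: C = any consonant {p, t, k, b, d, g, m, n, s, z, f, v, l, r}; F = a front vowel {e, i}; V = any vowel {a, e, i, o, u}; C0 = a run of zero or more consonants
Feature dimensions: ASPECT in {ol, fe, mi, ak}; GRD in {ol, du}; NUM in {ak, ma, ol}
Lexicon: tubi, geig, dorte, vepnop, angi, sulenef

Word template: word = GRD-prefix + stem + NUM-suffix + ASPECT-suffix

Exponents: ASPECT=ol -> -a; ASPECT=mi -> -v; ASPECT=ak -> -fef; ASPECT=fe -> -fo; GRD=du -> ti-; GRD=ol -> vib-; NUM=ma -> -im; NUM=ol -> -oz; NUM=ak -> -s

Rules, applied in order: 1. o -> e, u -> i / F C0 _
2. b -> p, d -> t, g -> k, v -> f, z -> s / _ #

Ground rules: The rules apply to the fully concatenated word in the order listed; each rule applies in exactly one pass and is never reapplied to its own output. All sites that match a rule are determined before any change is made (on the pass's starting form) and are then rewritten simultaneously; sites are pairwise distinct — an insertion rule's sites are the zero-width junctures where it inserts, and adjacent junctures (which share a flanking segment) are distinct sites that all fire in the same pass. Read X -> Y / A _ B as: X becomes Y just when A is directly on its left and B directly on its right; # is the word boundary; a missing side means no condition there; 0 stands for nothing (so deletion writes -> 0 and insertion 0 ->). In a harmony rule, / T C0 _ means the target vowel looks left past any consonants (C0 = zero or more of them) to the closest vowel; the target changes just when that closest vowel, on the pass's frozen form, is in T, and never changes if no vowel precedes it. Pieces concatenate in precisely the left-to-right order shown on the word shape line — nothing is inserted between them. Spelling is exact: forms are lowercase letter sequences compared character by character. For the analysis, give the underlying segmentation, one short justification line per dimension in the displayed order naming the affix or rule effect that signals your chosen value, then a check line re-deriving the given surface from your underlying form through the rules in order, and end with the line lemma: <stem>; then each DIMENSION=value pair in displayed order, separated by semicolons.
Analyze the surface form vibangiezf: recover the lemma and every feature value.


underlying: vib-angi-oz-v
ASPECT=mi - signalled by the affix -v
GRD=ol - signalled by the affix vib-
NUM=ol - signalled by the affix -oz
check: vibangiozv -> vibangiezv -> vibangiezf
lemma: angi; ASPECT=mi; GRD=ol; NUM=ol


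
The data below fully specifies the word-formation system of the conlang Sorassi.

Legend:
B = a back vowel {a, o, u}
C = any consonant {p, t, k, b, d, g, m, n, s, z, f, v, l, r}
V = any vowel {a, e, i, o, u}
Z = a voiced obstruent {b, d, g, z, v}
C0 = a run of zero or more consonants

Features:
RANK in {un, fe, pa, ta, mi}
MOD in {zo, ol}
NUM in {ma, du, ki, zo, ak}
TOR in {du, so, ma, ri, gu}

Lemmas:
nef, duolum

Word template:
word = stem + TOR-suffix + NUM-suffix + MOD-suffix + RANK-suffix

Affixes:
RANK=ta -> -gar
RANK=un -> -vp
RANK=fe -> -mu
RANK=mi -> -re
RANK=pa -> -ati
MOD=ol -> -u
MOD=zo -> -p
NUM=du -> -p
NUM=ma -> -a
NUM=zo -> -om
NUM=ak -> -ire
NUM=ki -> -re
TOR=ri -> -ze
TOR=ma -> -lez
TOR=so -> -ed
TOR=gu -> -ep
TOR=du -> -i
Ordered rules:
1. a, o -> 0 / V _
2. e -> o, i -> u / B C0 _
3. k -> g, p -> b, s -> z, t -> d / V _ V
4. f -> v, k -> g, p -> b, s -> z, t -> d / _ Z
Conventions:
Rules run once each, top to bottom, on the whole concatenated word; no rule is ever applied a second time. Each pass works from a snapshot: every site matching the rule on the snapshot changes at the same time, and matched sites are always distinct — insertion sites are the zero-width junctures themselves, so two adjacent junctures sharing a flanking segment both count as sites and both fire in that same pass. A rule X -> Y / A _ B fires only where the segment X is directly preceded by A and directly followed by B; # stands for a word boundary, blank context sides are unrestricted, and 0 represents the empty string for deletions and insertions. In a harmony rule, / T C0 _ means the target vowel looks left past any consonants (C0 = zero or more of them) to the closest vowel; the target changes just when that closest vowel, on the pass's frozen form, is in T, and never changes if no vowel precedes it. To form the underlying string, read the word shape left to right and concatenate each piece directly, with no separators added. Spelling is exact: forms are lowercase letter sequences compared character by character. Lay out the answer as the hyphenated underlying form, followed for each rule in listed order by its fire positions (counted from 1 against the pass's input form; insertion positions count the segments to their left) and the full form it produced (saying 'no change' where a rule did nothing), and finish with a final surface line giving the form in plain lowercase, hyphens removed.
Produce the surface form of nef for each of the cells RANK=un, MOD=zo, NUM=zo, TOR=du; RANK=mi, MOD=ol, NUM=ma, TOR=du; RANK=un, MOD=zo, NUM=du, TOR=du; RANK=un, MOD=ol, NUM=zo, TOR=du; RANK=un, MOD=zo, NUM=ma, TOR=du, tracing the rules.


cell RANK=un, MOD=zo, NUM=zo, TOR=du:
underlying: nef-i-om-p-vp
1. a, o -> 0 / V _: fires at position(s) 5: nefimpvp
2. e -> o, i -> u / B C0 _: no change
3. k -> g, p -> b, s -> z, t -> d / V _ V: no change
4. f -> v, k -> g, p -> b, s -> z, t -> d / _ Z: fires at position(s) 6: nefimbvp
surface: nefimbvp

cell RANK=mi, MOD=ol, NUM=ma, TOR=du:
underlying: nef-i-a-u-re
1. a, o -> 0 / V _: fires at position(s) 5: nefiure
2. e -> o, i -> u / B C0 _: fires at position(s) 7: nefiuro
3. k -> g, p -> b, s -> z, t -> d / V _ V: no change
4. f -> v, k -> g, p -> b, s -> z, t -> d / _ Z: no change
surface: nefiuro

cell RANK=un, MOD=zo, NUM=du, TOR=du:
underlying: nef-i-p-p-vp
1. a, o -> 0 / V _: no change
2. e -> o, i -> u / B C0 _: no change
3. k -> g, p -> b, s -> z, t -> d / V _ V: no change
4. f -> v, k -> g, p -> b, s -> z, t -> d / _ Z: fires at position(s) 6: nefipbvp
surface: nefipbvp

cell RANK=un, MOD=ol, NUM=zo, TOR=du:
underlying: nef-i-om-u-vp
1. a, o -> 0 / V _: fires at position(s) 5: nefimuvp
2. e -> o, i -> u / B C0 _: no change
3. k -> g, p -> b, s -> z, t -> d / V _ V: no change
4. f -> v, k -> g, p -> b, s -> z, t -> d / _ Z: no change
surface: nefimuvp

cell RANK=un, MOD=zo, NUM=ma, TOR=du:
underlying: nef-i-a-p-vp
1. a, o -> 0 / V _: fires at position(s) 5: nefipvp
2. e -> o, i -> u / B C0 _: no change
3. k -> g, p -> b, s -> z, t -> d / V _ V: no change
4. f -> v, k -> g, p -> b, s -> z, t -> d / _ Z: fires at position(s) 5: nefibvp
surface: nefibvp


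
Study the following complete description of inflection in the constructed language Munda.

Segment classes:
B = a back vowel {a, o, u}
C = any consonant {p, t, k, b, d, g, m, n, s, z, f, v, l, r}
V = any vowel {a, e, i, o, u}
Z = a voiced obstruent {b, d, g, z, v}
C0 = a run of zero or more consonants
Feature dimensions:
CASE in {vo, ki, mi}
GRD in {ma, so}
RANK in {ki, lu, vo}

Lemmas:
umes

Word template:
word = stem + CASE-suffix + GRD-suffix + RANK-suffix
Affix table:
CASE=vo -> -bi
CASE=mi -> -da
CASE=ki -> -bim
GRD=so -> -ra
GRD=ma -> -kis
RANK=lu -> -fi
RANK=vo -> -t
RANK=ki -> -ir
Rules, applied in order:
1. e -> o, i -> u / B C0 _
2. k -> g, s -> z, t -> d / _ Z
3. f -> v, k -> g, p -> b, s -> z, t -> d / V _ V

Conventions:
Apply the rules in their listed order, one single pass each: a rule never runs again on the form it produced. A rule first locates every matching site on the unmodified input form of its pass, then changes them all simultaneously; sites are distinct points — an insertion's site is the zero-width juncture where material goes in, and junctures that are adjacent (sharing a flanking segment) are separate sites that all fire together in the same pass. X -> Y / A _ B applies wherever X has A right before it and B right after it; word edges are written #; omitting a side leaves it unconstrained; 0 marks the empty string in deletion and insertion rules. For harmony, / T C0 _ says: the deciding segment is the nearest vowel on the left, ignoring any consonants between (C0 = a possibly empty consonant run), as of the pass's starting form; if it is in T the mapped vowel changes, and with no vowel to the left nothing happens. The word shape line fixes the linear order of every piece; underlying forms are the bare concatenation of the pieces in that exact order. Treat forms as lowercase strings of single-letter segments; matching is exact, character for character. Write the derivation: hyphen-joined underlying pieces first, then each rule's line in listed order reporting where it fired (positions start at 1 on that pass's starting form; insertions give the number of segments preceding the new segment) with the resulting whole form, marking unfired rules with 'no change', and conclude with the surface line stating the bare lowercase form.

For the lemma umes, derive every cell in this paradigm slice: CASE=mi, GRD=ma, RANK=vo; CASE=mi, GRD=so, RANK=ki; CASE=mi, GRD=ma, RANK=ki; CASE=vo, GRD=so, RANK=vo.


cell CASE=mi, GRD=ma, RANK=vo:
underlying: umes-da-kis-t
1. e -> o, i -> u / B C0 _: fires at position(s) 3, 8: umosdakust
2. k -> g, s -> z, t -> d / _ Z: fires at position(s) 4: umozdakust
3. f -> v, k -> g, p -> b, s -> z, t -> d / V _ V: fires at position(s) 7: umozdagust
surface: umozdagust

cell CASE=mi, GRD=so, RANK=ki:
underlying: umes-da-ra-ir
1. e -> o, i -> u / B C0 _: fires at position(s) 3, 9: umosdaraur
2. k -> g, s -> z, t -> d / _ Z: fires at position(s) 4: umozdaraur
3. f -> v, k -> g, p -> b, s -> z, t -> d / V _ V: no change
surface: umozdaraur

cell CASE=mi, GRD=ma, RANK=ki:
underlying: umes-da-kis-ir
1. e -> o, i -> u / B C0 _: fires at position(s) 3, 8: umosdakusir
2. k -> g, s -> z, t -> d / _ Z: fires at position(s) 4: umozdakusir
3. f -> v, k -> g, p -> b, s -> z, t -> d / V _ V: fires at position(s) 7, 9: umozdaguzir
surface: umozdaguzir

cell CASE=vo, GRD=so, RANK=vo:
underlying: umes-bi-ra-t
1. e -> o, i -> u / B C0 _: fires at position(s) 3: umosbirat
2. k -> g, s -> z, t -> d / _ Z: fires at position(s) 4: umozbirat
3. f -> v, k -> g, p -> b, s -> z, t -> d / V _ V: no change
surface: umozbirat


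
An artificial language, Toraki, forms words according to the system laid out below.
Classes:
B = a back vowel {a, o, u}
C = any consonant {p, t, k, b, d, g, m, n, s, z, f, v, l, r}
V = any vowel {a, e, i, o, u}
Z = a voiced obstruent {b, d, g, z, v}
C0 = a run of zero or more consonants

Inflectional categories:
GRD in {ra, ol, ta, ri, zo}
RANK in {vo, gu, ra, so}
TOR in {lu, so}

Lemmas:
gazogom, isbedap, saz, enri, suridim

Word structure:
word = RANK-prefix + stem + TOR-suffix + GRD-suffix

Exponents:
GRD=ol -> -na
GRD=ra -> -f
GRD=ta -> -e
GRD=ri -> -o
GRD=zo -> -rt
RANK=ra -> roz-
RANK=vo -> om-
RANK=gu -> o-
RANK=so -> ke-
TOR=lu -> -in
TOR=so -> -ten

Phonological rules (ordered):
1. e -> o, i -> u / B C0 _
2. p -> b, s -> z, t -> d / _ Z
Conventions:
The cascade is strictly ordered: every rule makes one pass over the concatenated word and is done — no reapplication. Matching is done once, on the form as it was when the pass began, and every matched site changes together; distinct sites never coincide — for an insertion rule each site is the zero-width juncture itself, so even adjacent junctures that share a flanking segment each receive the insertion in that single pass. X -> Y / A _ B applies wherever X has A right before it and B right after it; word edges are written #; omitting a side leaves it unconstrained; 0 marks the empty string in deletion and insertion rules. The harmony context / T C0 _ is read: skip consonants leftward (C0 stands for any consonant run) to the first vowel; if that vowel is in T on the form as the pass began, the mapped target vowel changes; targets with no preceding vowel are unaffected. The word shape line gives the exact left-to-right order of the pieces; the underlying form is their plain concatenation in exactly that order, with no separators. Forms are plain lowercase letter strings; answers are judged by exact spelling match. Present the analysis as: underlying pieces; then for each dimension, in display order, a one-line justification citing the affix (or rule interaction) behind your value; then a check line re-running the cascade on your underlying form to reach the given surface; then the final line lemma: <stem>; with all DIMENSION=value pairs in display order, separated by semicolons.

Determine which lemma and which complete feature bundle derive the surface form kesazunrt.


underlying: ke-saz-in-rt
GRD=zo - signalled by the affix -rt
RANK=so - signalled by the affix ke-
TOR=lu - signalled by the affix -in
check: kesazinrt -> kesazunrt -> kesazunrt
lemma: saz; GRD=zo; RANK=so; TOR=lu


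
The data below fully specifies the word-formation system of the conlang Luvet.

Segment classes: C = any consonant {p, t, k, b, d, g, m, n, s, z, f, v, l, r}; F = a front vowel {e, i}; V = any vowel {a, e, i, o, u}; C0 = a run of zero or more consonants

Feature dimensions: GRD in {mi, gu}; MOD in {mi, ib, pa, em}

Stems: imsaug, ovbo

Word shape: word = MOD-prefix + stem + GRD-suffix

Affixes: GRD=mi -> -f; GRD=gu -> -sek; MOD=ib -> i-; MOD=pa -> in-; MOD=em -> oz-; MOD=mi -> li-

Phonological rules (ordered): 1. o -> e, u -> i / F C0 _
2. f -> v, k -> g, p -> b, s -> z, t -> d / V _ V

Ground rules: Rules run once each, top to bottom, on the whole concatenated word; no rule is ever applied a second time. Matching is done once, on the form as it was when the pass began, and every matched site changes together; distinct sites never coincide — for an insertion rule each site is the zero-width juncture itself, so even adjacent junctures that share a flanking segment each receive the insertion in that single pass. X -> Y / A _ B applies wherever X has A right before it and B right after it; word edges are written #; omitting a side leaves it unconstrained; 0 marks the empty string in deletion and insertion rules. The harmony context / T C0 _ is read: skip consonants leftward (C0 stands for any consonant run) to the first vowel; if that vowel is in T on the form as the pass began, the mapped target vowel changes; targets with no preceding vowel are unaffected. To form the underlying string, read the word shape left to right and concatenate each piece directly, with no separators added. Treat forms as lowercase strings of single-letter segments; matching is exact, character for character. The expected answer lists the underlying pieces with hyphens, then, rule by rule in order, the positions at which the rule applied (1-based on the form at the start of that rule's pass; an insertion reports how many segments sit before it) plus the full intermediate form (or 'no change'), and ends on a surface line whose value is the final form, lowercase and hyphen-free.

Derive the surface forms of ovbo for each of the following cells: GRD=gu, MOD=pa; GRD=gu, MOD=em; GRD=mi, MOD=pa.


cell GRD=gu, MOD=pa:
underlying: in-ovbo-sek
1. o -> e, u -> i / F C0 _: fires at position(s) 3: inevbosek
2. f -> v, k -> g, p -> b, s -> z, t -> d / V _ V: fires at position(s) 7: inevbozek
surface: inevbozek

cell GRD=gu, MOD=em:
underlying: oz-ovbo-sek
1. o -> e, u -> i / F C0 _: no change
2. f -> v, k -> g, p -> b, s -> z, t -> d / V _ V: fires at position(s) 7: ozovbozek
surface: ozovbozek

cell GRD=mi, MOD=pa:
underlying: in-ovbo-f
1. o -> e, u -> i / F C0 _: fires at position(s) 3: inevbof
2. f -> v, k -> g, p -> b, s -> z, t -> d / V _ V: no change
surface: inevbof


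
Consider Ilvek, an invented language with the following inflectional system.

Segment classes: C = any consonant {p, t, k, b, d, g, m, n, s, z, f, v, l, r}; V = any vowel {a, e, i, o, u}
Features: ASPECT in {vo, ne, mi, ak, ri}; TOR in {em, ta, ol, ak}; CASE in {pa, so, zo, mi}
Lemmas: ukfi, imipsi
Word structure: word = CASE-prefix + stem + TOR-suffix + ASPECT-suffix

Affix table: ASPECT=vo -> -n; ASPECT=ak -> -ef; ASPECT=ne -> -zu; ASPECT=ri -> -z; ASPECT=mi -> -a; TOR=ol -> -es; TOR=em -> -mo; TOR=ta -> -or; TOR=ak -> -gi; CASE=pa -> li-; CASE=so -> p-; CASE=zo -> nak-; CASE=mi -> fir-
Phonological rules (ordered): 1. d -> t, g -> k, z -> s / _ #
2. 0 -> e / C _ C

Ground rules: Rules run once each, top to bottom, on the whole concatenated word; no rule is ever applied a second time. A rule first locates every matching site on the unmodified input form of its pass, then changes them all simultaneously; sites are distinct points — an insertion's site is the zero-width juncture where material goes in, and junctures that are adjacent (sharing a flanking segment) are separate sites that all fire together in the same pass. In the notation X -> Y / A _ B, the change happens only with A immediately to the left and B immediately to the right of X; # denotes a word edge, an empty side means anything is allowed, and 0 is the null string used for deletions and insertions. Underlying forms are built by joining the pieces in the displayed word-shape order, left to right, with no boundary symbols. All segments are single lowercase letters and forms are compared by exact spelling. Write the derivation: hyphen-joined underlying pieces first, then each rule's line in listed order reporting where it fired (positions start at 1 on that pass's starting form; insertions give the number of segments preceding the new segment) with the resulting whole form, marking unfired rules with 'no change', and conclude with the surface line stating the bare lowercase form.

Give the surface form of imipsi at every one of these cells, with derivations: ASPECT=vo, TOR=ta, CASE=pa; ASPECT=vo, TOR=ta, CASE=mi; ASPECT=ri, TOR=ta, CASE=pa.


cell ASPECT=vo, TOR=ta, CASE=pa:
underlying: li-imipsi-or-n
1. d -> t, g -> k, z -> s / _ #: no change
2. 0 -> e / C _ C: inserts after position(s) 6, 10: liimipesioren
surface: liimipesioren

cell ASPECT=vo, TOR=ta, CASE=mi:
underlying: fir-imipsi-or-n
1. d -> t, g -> k, z -> s / _ #: no change
2. 0 -> e / C _ C: inserts after position(s) 7, 11: firimipesioren
surface: firimipesioren

cell ASPECT=ri, TOR=ta, CASE=pa:
underlying: li-imipsi-or-z
1. d -> t, g -> k, z -> s / _ #: fires at position(s) 11: liimipsiors
2. 0 -> e / C _ C: inserts after position(s) 6, 10: liimipesiores
surface: liimipesiores


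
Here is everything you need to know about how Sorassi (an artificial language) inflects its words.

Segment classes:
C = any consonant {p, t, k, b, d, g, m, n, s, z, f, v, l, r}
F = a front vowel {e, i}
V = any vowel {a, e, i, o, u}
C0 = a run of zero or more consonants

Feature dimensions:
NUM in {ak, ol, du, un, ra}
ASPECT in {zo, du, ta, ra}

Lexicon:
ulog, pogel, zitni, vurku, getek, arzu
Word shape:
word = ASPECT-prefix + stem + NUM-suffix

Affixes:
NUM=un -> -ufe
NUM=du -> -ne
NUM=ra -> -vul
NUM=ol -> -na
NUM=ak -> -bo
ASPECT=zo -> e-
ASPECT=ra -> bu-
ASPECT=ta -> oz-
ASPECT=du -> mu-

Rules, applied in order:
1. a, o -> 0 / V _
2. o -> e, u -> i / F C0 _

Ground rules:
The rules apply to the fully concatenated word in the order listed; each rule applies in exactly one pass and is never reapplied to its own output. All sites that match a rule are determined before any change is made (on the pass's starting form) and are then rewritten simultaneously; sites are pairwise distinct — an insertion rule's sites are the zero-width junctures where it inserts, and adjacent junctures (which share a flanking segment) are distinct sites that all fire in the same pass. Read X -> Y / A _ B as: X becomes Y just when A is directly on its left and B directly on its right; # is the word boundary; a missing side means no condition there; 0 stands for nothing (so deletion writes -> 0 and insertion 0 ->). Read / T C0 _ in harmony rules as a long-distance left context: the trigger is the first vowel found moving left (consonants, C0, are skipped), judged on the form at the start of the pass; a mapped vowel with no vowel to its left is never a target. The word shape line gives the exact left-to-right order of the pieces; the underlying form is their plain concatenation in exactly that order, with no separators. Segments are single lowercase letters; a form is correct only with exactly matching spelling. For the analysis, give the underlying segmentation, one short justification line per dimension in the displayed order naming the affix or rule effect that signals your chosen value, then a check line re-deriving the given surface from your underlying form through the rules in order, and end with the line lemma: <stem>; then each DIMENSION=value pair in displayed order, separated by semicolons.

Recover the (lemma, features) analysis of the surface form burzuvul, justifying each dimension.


underlying: bu-arzu-vul
NUM=ra - signalled by the affix -vul
ASPECT=ra - signalled by the affix bu-
check: buarzuvul -> burzuvul -> burzuvul
lemma: arzu; NUM=ra; ASPECT=ra


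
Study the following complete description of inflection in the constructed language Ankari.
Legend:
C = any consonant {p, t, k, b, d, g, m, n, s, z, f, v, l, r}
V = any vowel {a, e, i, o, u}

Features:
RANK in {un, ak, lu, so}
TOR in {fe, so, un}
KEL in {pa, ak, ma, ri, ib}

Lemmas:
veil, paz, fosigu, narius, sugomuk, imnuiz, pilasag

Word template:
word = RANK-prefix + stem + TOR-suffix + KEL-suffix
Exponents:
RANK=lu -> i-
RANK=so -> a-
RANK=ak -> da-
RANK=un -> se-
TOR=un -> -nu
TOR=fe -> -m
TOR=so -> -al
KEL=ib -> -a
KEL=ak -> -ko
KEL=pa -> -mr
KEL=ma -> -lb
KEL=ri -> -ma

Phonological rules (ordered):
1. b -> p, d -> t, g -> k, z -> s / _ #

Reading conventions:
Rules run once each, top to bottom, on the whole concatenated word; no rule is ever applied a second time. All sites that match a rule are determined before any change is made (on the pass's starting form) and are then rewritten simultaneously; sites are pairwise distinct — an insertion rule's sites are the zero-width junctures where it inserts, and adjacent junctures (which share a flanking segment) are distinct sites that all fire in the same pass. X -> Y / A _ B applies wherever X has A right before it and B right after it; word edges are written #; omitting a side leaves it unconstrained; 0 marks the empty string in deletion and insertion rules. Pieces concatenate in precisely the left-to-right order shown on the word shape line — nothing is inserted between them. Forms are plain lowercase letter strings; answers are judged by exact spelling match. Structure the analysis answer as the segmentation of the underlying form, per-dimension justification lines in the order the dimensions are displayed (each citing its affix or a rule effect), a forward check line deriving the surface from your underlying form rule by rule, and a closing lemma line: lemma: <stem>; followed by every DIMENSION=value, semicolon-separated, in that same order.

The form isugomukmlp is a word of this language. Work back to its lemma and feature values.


underlying: i-sugomuk-m-lb
RANK=lu - signalled by the affix i-
TOR=fe - signalled by the affix -m
KEL=ma - signalled by the affix -lb
check: isugomukmlb -> isugomukmlp
lemma: sugomuk; RANK=lu; TOR=fe; KEL=ma


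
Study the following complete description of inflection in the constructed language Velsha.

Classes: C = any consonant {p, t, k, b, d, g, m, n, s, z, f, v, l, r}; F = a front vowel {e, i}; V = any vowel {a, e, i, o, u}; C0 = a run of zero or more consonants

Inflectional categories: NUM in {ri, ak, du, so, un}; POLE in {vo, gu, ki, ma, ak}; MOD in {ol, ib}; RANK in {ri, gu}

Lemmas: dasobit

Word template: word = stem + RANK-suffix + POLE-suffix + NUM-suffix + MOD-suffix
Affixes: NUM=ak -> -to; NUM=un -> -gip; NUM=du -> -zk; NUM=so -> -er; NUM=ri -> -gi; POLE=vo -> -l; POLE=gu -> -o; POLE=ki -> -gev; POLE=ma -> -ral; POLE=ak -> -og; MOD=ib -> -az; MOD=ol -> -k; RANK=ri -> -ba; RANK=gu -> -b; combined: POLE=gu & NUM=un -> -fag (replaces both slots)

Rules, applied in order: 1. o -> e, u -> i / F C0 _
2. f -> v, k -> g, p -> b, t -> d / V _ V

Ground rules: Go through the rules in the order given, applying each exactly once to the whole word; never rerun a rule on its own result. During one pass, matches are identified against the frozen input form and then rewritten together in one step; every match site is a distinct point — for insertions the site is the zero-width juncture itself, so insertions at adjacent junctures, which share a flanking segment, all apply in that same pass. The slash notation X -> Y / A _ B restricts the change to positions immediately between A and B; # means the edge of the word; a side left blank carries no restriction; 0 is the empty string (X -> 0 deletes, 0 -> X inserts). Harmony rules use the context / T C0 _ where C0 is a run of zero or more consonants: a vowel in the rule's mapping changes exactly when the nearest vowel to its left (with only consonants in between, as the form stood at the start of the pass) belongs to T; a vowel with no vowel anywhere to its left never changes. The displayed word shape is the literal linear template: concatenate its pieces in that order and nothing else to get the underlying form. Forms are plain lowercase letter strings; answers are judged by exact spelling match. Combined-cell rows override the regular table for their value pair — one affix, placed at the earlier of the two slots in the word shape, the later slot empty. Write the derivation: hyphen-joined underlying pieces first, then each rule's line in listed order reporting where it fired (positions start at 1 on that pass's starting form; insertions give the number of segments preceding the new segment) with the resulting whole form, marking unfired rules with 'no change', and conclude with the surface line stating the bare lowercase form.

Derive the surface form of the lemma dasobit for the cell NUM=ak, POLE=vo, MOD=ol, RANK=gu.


underlying: dasobit-b-l-to-k
1. o -> e, u -> i / F C0 _: fires at position(s) 11: dasobitbltek
2. f -> v, k -> g, p -> b, t -> d / V _ V: no change
surface: dasobitbltek


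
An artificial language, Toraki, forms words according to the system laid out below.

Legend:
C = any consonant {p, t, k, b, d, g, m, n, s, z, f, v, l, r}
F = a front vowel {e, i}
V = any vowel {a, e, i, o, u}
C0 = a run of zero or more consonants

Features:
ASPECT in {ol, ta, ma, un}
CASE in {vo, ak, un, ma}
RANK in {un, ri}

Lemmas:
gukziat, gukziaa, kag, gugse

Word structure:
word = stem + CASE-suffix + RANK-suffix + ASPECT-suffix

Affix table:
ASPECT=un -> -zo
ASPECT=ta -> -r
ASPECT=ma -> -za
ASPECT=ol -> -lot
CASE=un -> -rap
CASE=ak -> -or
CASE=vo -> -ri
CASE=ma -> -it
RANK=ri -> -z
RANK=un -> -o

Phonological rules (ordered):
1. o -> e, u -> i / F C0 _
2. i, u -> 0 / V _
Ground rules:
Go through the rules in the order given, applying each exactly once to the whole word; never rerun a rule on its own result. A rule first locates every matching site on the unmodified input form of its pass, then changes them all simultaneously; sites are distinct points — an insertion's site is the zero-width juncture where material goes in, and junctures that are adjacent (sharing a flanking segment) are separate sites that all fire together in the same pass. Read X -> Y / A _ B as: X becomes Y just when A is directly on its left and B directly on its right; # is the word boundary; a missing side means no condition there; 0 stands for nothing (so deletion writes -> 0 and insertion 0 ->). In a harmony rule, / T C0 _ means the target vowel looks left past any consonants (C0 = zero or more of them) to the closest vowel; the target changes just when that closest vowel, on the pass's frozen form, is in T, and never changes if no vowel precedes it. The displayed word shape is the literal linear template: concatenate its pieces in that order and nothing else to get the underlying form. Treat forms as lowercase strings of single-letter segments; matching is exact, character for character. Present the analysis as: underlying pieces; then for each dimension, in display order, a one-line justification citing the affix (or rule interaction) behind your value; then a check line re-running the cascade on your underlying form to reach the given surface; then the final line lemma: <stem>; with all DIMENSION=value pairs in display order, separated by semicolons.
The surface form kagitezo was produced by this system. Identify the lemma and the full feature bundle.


underlying: kag-it-o-zo
ASPECT=un - signalled by the affix -zo
CASE=ma - signalled by the affix -it
RANK=un - signalled by the affix -o
check: kagitozo -> kagitezo -> kagitezo
lemma: kag; ASPECT=un; CASE=ma; RANK=un


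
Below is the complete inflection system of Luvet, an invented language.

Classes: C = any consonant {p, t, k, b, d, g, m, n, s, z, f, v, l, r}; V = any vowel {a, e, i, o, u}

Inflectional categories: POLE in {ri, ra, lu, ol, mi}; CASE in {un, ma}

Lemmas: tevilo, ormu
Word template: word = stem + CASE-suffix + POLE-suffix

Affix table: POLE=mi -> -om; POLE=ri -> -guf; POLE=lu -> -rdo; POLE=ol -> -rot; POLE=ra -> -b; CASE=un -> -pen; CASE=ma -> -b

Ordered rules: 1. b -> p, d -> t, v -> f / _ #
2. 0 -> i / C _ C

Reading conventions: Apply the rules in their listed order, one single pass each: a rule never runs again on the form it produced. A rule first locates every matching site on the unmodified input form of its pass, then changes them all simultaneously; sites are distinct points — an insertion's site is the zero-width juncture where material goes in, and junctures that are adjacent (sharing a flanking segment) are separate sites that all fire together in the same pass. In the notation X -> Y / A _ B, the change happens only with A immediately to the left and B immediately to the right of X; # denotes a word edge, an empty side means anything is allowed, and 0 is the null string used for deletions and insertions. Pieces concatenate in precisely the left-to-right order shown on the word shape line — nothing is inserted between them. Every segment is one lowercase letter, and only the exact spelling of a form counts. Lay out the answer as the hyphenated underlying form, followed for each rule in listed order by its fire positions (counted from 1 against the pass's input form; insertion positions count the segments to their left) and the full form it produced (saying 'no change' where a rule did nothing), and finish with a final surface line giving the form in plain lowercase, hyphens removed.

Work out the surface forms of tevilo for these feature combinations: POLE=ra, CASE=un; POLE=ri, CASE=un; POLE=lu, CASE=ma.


cell POLE=ra, CASE=un:
underlying: tevilo-pen-b
1. b -> p, d -> t, v -> f / _ #: fires at position(s) 10: tevilopenp
2. 0 -> i / C _ C: inserts after position(s) 9: tevilopenip
surface: tevilopenip

cell POLE=ri, CASE=un:
underlying: tevilo-pen-guf
1. b -> p, d -> t, v -> f / _ #: no change
2. 0 -> i / C _ C: inserts after position(s) 9: tevilopeniguf
surface: tevilopeniguf

cell POLE=lu, CASE=ma:
underlying: tevilo-b-rdo
1. b -> p, d -> t, v -> f / _ #: no change
2. 0 -> i / C _ C: inserts after position(s) 7, 8: tevilobirido
surface: tevilobirido


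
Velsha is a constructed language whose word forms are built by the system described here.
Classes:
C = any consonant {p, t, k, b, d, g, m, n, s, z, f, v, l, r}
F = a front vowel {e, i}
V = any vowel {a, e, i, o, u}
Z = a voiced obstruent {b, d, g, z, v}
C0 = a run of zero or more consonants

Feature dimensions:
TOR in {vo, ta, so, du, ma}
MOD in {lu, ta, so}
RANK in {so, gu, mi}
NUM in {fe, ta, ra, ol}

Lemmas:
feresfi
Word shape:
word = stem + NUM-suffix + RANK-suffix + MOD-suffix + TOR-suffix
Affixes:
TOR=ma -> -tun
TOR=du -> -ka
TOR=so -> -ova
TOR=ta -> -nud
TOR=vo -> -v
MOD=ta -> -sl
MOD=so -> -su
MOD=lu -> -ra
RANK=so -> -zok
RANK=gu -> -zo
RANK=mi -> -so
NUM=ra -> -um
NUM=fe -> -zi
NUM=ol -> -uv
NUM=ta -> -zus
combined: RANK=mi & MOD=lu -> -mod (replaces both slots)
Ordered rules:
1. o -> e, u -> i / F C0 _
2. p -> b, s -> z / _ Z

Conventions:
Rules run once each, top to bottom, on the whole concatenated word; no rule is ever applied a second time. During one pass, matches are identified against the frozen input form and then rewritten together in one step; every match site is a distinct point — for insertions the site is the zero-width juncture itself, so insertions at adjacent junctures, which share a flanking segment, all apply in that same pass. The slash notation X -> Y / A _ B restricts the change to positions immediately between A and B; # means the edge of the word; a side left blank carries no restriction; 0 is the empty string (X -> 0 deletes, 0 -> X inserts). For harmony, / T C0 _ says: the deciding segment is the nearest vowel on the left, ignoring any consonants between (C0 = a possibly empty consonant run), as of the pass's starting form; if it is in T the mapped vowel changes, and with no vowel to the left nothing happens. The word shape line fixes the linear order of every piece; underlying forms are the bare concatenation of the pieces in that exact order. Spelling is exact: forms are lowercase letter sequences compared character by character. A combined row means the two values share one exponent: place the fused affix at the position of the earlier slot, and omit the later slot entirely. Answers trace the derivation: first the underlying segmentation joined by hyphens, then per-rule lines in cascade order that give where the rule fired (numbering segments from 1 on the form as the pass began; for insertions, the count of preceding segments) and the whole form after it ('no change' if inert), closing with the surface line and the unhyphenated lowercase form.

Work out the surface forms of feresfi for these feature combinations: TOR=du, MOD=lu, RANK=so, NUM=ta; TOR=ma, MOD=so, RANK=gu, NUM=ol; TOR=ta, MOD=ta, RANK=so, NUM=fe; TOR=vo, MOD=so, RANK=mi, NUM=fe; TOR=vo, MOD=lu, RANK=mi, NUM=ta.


cell TOR=du, MOD=lu, RANK=so, NUM=ta:
underlying: feresfi-zus-zok-ra-ka
1. o -> e, u -> i / F C0 _: fires at position(s) 9: feresfiziszokraka
2. p -> b, s -> z / _ Z: fires at position(s) 10: feresfizizzokraka
surface: feresfizizzokraka

cell TOR=ma, MOD=so, RANK=gu, NUM=ol:
underlying: feresfi-uv-zo-su-tun
1. o -> e, u -> i / F C0 _: fires at position(s) 8: feresfiivzosutun
2. p -> b, s -> z / _ Z: no change
surface: feresfiivzosutun

cell TOR=ta, MOD=ta, RANK=so, NUM=fe:
underlying: feresfi-zi-zok-sl-nud
1. o -> e, u -> i / F C0 _: fires at position(s) 11: feresfizizekslnud
2. p -> b, s -> z / _ Z: no change
surface: feresfizizekslnud

cell TOR=vo, MOD=so, RANK=mi, NUM=fe:
underlying: feresfi-zi-so-su-v
1. o -> e, u -> i / F C0 _: fires at position(s) 11: feresfizisesuv
2. p -> b, s -> z / _ Z: no change
surface: feresfizisesuv

cell TOR=vo, MOD=lu, RANK=mi, NUM=ta:
underlying: feresfi-zus-mod-v
1. o -> e, u -> i / F C0 _: fires at position(s) 9: feresfizismodv
2. p -> b, s -> z / _ Z: no change
surface: feresfizismodv


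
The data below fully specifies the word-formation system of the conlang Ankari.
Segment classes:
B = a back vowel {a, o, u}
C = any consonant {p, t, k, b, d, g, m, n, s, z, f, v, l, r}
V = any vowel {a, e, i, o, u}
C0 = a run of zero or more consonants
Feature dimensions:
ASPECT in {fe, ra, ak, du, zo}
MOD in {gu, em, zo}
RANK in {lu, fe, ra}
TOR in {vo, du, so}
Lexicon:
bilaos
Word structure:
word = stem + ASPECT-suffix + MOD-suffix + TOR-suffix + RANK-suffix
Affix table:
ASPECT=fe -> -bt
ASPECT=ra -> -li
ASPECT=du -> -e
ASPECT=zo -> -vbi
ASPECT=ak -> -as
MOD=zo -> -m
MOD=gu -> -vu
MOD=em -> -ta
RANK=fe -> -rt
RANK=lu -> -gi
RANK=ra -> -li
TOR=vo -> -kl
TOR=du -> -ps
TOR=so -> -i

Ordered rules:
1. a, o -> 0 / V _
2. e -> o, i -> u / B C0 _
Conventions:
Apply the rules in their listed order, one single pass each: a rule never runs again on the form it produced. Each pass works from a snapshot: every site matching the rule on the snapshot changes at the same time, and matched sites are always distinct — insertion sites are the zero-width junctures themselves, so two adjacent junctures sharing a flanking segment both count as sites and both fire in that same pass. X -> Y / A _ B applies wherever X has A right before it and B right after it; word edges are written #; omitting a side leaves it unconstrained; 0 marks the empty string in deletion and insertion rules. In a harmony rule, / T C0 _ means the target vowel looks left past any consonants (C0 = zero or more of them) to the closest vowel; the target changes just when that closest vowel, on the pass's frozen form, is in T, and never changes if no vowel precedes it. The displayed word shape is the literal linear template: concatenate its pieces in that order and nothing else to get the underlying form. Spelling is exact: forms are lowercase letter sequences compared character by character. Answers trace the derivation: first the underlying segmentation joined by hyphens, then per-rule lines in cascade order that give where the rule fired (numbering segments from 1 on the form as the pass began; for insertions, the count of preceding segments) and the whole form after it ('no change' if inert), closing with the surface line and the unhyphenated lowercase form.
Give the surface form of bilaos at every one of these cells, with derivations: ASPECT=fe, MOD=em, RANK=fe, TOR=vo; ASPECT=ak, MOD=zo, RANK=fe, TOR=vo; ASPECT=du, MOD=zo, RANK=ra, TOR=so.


cell ASPECT=fe, MOD=em, RANK=fe, TOR=vo:
underlying: bilaos-bt-ta-kl-rt
1. a, o -> 0 / V _: fires at position(s) 5: bilasbttaklrt
2. e -> o, i -> u / B C0 _: no change
surface: bilasbttaklrt

cell ASPECT=ak, MOD=zo, RANK=fe, TOR=vo:
underlying: bilaos-as-m-kl-rt
1. a, o -> 0 / V _: fires at position(s) 5: bilasasmklrt
2. e -> o, i -> u / B C0 _: no change
surface: bilasasmklrt

cell ASPECT=du, MOD=zo, RANK=ra, TOR=so:
underlying: bilaos-e-m-i-li
1. a, o -> 0 / V _: fires at position(s) 5: bilasemili
2. e -> o, i -> u / B C0 _: fires at position(s) 6: bilasomili
surface: bilasomili


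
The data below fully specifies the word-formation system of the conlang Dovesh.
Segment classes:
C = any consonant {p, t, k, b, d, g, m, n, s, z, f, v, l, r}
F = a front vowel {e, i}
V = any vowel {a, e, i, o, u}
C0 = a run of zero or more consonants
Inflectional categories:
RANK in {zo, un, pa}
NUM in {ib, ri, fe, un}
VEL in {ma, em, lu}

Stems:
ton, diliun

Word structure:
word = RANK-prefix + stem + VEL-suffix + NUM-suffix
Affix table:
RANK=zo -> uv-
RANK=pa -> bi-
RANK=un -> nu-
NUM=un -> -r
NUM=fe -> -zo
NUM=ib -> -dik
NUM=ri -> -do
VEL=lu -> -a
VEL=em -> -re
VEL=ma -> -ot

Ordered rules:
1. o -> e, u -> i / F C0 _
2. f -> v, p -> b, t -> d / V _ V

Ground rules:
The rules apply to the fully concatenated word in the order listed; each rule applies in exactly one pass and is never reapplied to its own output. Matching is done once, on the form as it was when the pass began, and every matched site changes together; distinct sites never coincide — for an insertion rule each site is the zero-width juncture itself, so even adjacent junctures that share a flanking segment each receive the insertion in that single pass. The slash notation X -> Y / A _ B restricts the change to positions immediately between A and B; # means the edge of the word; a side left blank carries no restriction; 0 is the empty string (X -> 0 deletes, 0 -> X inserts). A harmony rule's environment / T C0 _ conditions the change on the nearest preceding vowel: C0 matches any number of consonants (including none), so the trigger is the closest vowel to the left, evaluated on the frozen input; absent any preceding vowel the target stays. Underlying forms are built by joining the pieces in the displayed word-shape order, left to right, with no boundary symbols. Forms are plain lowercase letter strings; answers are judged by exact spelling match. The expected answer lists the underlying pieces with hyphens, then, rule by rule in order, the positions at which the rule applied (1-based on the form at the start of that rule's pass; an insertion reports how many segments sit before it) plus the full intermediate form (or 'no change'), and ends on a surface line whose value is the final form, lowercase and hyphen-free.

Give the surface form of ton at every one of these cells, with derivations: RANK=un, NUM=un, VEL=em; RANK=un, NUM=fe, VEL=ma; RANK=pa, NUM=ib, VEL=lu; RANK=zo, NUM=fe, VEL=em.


cell RANK=un, NUM=un, VEL=em:
underlying: nu-ton-re-r
1. o -> e, u -> i / F C0 _: no change
2. f -> v, p -> b, t -> d / V _ V: fires at position(s) 3: nudonrer
surface: nudonrer

cell RANK=un, NUM=fe, VEL=ma:
underlying: nu-ton-ot-zo
1. o -> e, u -> i / F C0 _: no change
2. f -> v, p -> b, t -> d / V _ V: fires at position(s) 3: nudonotzo
surface: nudonotzo

cell RANK=pa, NUM=ib, VEL=lu:
underlying: bi-ton-a-dik
1. o -> e, u -> i / F C0 _: fires at position(s) 4: bitenadik
2. f -> v, p -> b, t -> d / V _ V: fires at position(s) 3: bidenadik
surface: bidenadik

cell RANK=zo, NUM=fe, VEL=em:
underlying: uv-ton-re-zo
1. o -> e, u -> i / F C0 _: fires at position(s) 9: uvtonreze
2. f -> v, p -> b, t -> d / V _ V: no change
surface: uvtonreze
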